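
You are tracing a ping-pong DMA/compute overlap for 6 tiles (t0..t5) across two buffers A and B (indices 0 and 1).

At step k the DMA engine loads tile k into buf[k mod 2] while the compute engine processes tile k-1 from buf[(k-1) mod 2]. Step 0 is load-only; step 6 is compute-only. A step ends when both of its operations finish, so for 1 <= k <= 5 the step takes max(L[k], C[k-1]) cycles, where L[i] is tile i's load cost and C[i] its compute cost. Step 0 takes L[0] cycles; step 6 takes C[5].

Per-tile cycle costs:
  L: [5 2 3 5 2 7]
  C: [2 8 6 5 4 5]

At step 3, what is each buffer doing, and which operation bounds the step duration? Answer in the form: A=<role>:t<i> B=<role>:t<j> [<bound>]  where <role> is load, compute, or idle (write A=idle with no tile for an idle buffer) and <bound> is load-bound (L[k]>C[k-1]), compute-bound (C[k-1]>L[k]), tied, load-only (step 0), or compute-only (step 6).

k=0 load=t0/5c comp=- wait=5 total=5
k=1 load=t1/2c comp=t0/2c wait=2 total=7
k=2 load=t2/3c comp=t1/8c wait=8 total=15
k=3 load=t3/5c comp=t2/6c wait=6 total=21
k=4 load=t4/2c comp=t3/5c wait=5 total=26
k=5 load=t5/7c comp=t4/4c wait=7 total=33
k=6 load=- comp=t5/5c wait=5 total=38

step 3: A=compute:t2 B=load:t3 [compute-bound]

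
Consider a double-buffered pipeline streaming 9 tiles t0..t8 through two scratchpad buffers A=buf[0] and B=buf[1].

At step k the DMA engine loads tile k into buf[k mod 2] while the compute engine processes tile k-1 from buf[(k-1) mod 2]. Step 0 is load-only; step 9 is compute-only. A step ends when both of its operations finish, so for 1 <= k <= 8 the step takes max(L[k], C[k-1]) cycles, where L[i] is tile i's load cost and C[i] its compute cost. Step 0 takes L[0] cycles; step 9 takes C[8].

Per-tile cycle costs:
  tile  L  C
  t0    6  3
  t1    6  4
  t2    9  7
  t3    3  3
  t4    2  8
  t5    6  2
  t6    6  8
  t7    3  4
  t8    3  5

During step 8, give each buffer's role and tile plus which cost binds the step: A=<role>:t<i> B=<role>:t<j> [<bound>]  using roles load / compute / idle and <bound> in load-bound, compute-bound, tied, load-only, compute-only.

step 8: A=load:t8 B=compute:t7 [compute-bound]

  0. 6=6c; end=6; A:t0 B:-
  1. max(6,3)=6c; end=12; A:t0 B:t1
  2. max(9,4)=9c; end=21; A:t2 B:t1
  3. max(3,7)=7c; end=28; A:t2 B:t3
  4. max(2,3)=3c; end=31; A:t4 B:t3
  5. max(6,8)=8c; end=39; A:t4 B:t5
  6. max(6,2)=6c; end=45; A:t6 B:t5
  7. max(3,8)=8c; end=53; A:t6 B:t7
  8. max(3,4)=4c; end=57; A:t8 B:t7
  9. 5=5c; end=62; A:t8 B:t7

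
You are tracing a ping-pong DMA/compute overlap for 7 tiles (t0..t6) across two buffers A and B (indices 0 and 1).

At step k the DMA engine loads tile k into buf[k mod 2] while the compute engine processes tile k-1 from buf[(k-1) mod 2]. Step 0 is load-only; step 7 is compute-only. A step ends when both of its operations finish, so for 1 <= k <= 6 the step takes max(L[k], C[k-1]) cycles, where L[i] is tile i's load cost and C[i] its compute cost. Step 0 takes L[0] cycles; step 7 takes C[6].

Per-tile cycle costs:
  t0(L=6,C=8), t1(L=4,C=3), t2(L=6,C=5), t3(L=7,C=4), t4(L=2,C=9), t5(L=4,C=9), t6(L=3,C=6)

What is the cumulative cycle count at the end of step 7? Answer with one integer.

  0. 6=6c; end=6; A:t0 B:-
  1. max(4,8)=8c; end=14; A:t0 B:t1
  2. max(6,3)=6c; end=20; A:t2 B:t1
  3. max(7,5)=7c; end=27; A:t2 B:t3
  4. max(2,4)=4c; end=31; A:t4 B:t3
  5. max(4,9)=9c; end=40; A:t4 B:t5
  6. max(3,9)=9c; end=49; A:t6 B:t5
  7. 6=6c; end=55; A:t6 B:t5

end_cycle[7] = 55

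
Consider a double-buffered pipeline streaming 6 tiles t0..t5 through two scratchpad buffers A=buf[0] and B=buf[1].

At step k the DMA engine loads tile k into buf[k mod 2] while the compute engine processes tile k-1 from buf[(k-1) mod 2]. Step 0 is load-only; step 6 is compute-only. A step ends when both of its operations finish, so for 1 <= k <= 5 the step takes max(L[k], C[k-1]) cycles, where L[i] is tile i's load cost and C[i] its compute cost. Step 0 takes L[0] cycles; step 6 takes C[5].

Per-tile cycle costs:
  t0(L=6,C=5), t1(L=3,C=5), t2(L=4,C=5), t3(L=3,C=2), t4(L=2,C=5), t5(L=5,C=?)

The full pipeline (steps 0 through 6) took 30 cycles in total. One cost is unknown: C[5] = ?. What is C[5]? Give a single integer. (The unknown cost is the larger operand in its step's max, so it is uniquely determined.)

step 0 = dur = L[0]=6 = 6
step 1 = dur = max(L[1]=3, C[0]=5) = 5
step 2 = dur = max(L[2]=4, C[1]=5) = 5
step 3 = dur = max(L[3]=3, C[2]=5) = 5
step 4 = dur = max(L[4]=2, C[3]=2) = 2
step 5 = dur = max(L[5]=5, C[4]=5) = 5
step 6 = dur = C[5]=? = C[5]  (unknown; binding)
sum of known step durations = 28
dur[6] = total - known = 30 - 28 = 2
C[5] is the binding max in step 6, so C[5] = dur[6] = 2

C[5] = 2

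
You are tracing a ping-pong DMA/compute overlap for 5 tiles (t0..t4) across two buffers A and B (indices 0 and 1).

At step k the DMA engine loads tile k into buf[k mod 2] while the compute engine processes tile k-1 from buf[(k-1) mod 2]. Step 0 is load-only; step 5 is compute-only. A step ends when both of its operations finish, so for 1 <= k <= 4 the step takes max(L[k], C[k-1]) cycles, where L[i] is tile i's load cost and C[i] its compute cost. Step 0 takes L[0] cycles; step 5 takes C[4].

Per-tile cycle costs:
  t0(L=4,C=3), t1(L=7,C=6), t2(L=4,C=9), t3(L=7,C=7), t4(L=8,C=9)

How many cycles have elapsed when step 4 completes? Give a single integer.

end_cycle[4] = 34

  0. 4=4c; end=4; A:t0 B:-
  1. max(7,3)=7c; end=11; A:t0 B:t1
  2. max(4,6)=6c; end=17; A:t2 B:t1
  3. max(7,9)=9c; end=26; A:t2 B:t3
  4. max(8,7)=8c; end=34; A:t4 B:t3
  5. 9=9c; end=43; A:t4 B:t3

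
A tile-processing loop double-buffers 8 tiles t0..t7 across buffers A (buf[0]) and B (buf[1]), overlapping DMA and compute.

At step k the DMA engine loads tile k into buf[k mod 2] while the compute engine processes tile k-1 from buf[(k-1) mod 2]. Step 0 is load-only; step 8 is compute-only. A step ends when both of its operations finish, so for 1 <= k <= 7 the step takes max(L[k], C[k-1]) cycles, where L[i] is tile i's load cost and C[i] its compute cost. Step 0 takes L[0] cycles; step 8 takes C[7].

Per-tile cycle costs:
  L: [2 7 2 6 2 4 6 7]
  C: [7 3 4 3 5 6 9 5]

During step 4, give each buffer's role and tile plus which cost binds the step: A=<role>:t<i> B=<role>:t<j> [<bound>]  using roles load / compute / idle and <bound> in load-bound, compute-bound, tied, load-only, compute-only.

step 4: A=load:t4 B=compute:t3 [compute-bound]

[0] DMA t0→A (2c) ∥ CU idle ⇒ 2c, clock 2
[1] DMA t1→B (7c) ∥ CU A:t0 (7c) ⇒ 7c, clock 9
[2] DMA t2→A (2c) ∥ CU B:t1 (3c) ⇒ 3c, clock 12
[3] DMA t3→B (6c) ∥ CU A:t2 (4c) ⇒ 6c, clock 18
[4] DMA t4→A (2c) ∥ CU B:t3 (3c) ⇒ 3c, clock 21
[5] DMA t5→B (4c) ∥ CU A:t4 (5c) ⇒ 5c, clock 26
[6] DMA t6→A (6c) ∥ CU B:t5 (6c) ⇒ 6c, clock 32
[7] DMA t7→B (7c) ∥ CU A:t6 (9c) ⇒ 9c, clock 41
[8] DMA idle ∥ CU B:t7 (5c) ⇒ 5c, clock 46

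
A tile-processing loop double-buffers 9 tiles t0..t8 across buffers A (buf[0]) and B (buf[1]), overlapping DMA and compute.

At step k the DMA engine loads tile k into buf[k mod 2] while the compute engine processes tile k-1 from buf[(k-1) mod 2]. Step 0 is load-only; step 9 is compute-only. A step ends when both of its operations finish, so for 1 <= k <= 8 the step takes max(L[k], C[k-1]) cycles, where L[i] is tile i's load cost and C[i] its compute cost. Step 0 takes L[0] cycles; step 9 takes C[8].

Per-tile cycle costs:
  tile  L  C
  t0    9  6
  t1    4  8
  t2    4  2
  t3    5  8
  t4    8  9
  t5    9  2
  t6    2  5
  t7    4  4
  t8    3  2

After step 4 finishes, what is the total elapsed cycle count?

end_cycle[4] = 36

step 0: L[0]=9 → dur=9, Σ=9 | A=load:t0 B=idle [load-only]
step 1: L[1]=4 C[0]=6 → dur=6, Σ=15 | A=compute:t0 B=load:t1 [compute-bound]
step 2: L[2]=4 C[1]=8 → dur=8, Σ=23 | A=load:t2 B=compute:t1 [compute-bound]
step 3: L[3]=5 C[2]=2 → dur=5, Σ=28 | A=compute:t2 B=load:t3 [load-bound]
step 4: L[4]=8 C[3]=8 → dur=8, Σ=36 | A=load:t4 B=compute:t3 [tied]
step 5: L[5]=9 C[4]=9 → dur=9, Σ=45 | A=compute:t4 B=load:t5 [tied]
step 6: L[6]=2 C[5]=2 → dur=2, Σ=47 | A=load:t6 B=compute:t5 [tied]
step 7: L[7]=4 C[6]=5 → dur=5, Σ=52 | A=compute:t6 B=load:t7 [compute-bound]
step 8: L[8]=3 C[7]=4 → dur=4, Σ=56 | A=load:t8 B=compute:t7 [compute-bound]
step 9: C[8]=2 → dur=2, Σ=58 | A=compute:t8 B=idle [compute-only]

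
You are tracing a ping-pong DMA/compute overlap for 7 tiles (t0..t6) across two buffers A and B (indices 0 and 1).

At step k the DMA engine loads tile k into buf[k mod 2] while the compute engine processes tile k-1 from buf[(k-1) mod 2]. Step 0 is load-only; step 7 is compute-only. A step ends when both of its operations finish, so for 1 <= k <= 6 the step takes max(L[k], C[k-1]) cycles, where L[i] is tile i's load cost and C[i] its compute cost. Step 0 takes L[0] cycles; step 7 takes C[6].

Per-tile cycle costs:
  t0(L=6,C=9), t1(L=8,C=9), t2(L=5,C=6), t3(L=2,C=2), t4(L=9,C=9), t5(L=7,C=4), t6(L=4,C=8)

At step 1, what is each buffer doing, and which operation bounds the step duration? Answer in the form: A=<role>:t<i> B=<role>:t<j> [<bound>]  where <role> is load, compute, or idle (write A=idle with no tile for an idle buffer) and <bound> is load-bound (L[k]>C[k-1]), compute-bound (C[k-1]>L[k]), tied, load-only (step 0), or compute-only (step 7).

  0. 6=6c; end=6; A:t0 B:-
  1. max(8,9)=9c; end=15; A:t0 B:t1
  2. max(5,9)=9c; end=24; A:t2 B:t1
  3. max(2,6)=6c; end=30; A:t2 B:t3
  4. max(9,2)=9c; end=39; A:t4 B:t3
  5. max(7,9)=9c; end=48; A:t4 B:t5
  6. max(4,4)=4c; end=52; A:t6 B:t5
  7. 8=8c; end=60; A:t6 B:t5

step 1: A=compute:t0 B=load:t1 [compute-bound]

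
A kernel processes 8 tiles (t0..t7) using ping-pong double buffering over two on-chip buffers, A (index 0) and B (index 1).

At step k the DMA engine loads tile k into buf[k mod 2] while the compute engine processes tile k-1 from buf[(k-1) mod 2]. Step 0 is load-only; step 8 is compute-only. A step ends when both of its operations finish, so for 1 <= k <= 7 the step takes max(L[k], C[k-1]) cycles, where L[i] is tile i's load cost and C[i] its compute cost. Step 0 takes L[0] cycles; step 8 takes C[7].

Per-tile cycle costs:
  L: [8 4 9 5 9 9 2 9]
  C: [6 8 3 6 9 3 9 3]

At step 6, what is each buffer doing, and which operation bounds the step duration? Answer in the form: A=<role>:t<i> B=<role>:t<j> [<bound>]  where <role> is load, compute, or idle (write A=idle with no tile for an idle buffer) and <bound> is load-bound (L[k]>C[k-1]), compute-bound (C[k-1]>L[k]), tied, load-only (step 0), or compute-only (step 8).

[0] DMA t0→A (8c) ∥ CU idle ⇒ 8c, clock 8
[1] DMA t1→B (4c) ∥ CU A:t0 (6c) ⇒ 6c, clock 14
[2] DMA t2→A (9c) ∥ CU B:t1 (8c) ⇒ 9c, clock 23
[3] DMA t3→B (5c) ∥ CU A:t2 (3c) ⇒ 5c, clock 28
[4] DMA t4→A (9c) ∥ CU B:t3 (6c) ⇒ 9c, clock 37
[5] DMA t5→B (9c) ∥ CU A:t4 (9c) ⇒ 9c, clock 46
[6] DMA t6→A (2c) ∥ CU B:t5 (3c) ⇒ 3c, clock 49
[7] DMA t7→B (9c) ∥ CU A:t6 (9c) ⇒ 9c, clock 58
[8] DMA idle ∥ CU B:t7 (3c) ⇒ 3c, clock 61

step 6: A=load:t6 B=compute:t5 [compute-bound]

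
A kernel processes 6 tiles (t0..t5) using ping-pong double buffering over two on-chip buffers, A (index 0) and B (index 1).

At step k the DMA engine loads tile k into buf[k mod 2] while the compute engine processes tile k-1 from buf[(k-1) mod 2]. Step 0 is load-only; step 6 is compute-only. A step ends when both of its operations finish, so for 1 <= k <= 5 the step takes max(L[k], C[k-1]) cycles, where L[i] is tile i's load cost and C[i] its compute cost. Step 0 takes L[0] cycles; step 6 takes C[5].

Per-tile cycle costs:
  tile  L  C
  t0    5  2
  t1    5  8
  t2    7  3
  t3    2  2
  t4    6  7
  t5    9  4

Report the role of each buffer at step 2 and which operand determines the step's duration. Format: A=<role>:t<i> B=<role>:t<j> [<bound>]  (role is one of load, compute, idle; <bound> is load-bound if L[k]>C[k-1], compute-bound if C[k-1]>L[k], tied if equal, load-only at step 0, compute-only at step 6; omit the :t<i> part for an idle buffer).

step 2: A=load:t2 B=compute:t1 [compute-bound]

  0. 5=5c; end=5; A:t0 B:-
  1. max(5,2)=5c; end=10; A:t0 B:t1
  2. max(7,8)=8c; end=18; A:t2 B:t1
  3. max(2,3)=3c; end=21; A:t2 B:t3
  4. max(6,2)=6c; end=27; A:t4 B:t3
  5. max(9,7)=9c; end=36; A:t4 B:t5
  6. 4=4c; end=40; A:t4 B:t5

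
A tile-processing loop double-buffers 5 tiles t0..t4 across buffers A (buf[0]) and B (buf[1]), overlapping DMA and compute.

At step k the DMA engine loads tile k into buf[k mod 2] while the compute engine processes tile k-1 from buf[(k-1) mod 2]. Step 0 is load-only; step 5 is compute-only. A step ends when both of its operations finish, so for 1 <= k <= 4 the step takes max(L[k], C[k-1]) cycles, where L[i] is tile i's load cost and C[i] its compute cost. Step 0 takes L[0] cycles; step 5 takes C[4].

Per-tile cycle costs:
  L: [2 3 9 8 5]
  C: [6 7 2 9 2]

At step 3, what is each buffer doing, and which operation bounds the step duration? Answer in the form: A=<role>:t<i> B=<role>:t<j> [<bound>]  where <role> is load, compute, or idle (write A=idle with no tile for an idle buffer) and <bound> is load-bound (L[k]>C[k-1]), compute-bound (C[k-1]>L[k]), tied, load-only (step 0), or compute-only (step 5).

step 3: A=compute:t2 B=load:t3 [load-bound]

[0] DMA t0→A (2c) ∥ CU idle ⇒ 2c, clock 2
[1] DMA t1→B (3c) ∥ CU A:t0 (6c) ⇒ 6c, clock 8
[2] DMA t2→A (9c) ∥ CU B:t1 (7c) ⇒ 9c, clock 17
[3] DMA t3→B (8c) ∥ CU A:t2 (2c) ⇒ 8c, clock 25
[4] DMA t4→A (5c) ∥ CU B:t3 (9c) ⇒ 9c, clock 34
[5] DMA idle ∥ CU A:t4 (2c) ⇒ 2c, clock 36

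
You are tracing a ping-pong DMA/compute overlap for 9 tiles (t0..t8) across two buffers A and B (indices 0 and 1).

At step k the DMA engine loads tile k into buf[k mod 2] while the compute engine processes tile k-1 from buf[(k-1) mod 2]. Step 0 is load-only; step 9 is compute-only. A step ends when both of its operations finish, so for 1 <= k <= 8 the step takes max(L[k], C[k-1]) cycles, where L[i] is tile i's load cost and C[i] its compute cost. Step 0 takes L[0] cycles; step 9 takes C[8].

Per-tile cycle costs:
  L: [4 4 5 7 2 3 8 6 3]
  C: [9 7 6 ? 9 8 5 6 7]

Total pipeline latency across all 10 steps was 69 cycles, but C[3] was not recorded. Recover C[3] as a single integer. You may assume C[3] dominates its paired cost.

step 0: dur = L[0]=4 = 4
step 1: dur = max(L[1]=4, C[0]=9) = 9
step 2: dur = max(L[2]=5, C[1]=7) = 7
step 3: dur = max(L[3]=7, C[2]=6) = 7
step 4: dur = max(L[4]=2, C[3]=?) = C[3]  (unknown; binding)
step 5: dur = max(L[5]=3, C[4]=9) = 9
step 6: dur = max(L[6]=8, C[5]=8) = 8
step 7: dur = max(L[7]=6, C[6]=5) = 6
step 8: dur = max(L[8]=3, C[7]=6) = 6
step 9: dur = C[8]=7 = 7
sum of known step durations = 63
dur[4] = total - known = 69 - 63 = 6
C[3] is the binding max in step 4, so C[3] = dur[4] = 6

C[3] = 6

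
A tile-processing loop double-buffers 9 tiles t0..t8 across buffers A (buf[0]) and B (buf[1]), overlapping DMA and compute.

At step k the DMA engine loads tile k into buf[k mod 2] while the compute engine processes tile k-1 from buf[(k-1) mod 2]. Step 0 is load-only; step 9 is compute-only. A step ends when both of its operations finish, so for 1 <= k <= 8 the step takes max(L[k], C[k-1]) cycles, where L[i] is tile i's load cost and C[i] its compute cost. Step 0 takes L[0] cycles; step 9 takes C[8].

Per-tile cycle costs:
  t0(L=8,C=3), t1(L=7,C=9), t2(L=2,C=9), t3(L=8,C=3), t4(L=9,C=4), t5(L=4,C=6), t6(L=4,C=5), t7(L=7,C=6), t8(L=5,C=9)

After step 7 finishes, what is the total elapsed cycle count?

end_cycle[7] = 59

step 0: L[0]=8 → dur=8, Σ=8 | A=load:t0 B=idle [load-only]
step 1: L[1]=7 C[0]=3 → dur=7, Σ=15 | A=compute:t0 B=load:t1 [load-bound]
step 2: L[2]=2 C[1]=9 → dur=9, Σ=24 | A=load:t2 B=compute:t1 [compute-bound]
step 3: L[3]=8 C[2]=9 → dur=9, Σ=33 | A=compute:t2 B=load:t3 [compute-bound]
step 4: L[4]=9 C[3]=3 → dur=9, Σ=42 | A=load:t4 B=compute:t3 [load-bound]
step 5: L[5]=4 C[4]=4 → dur=4, Σ=46 | A=compute:t4 B=load:t5 [tied]
step 6: L[6]=4 C[5]=6 → dur=6, Σ=52 | A=load:t6 B=compute:t5 [compute-bound]
step 7: L[7]=7 C[6]=5 → dur=7, Σ=59 | A=compute:t6 B=load:t7 [load-bound]
step 8: L[8]=5 C[7]=6 → dur=6, Σ=65 | A=load:t8 B=compute:t7 [compute-bound]
step 9: C[8]=9 → dur=9, Σ=74 | A=compute:t8 B=idle [compute-only]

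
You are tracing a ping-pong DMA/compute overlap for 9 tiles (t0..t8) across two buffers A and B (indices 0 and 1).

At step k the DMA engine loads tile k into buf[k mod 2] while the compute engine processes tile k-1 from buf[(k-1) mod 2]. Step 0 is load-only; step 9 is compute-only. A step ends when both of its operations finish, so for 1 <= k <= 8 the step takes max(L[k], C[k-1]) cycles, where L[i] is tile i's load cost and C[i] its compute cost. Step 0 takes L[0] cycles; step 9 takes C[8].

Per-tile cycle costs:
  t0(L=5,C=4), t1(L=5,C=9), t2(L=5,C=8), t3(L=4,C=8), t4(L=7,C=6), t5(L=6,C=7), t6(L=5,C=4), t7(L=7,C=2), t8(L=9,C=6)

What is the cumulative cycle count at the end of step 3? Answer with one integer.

[0] DMA t0→A (5c) ∥ CU idle ⇒ 5c, clock 5
[1] DMA t1→B (5c) ∥ CU A:t0 (4c) ⇒ 5c, clock 10
[2] DMA t2→A (5c) ∥ CU B:t1 (9c) ⇒ 9c, clock 19
[3] DMA t3→B (4c) ∥ CU A:t2 (8c) ⇒ 8c, clock 27
[4] DMA t4→A (7c) ∥ CU B:t3 (8c) ⇒ 8c, clock 35
[5] DMA t5→B (6c) ∥ CU A:t4 (6c) ⇒ 6c, clock 41
[6] DMA t6→A (5c) ∥ CU B:t5 (7c) ⇒ 7c, clock 48
[7] DMA t7→B (7c) ∥ CU A:t6 (4c) ⇒ 7c, clock 55
[8] DMA t8→A (9c) ∥ CU B:t7 (2c) ⇒ 9c, clock 64
[9] DMA idle ∥ CU A:t8 (6c) ⇒ 6c, clock 70

end_cycle[3] = 27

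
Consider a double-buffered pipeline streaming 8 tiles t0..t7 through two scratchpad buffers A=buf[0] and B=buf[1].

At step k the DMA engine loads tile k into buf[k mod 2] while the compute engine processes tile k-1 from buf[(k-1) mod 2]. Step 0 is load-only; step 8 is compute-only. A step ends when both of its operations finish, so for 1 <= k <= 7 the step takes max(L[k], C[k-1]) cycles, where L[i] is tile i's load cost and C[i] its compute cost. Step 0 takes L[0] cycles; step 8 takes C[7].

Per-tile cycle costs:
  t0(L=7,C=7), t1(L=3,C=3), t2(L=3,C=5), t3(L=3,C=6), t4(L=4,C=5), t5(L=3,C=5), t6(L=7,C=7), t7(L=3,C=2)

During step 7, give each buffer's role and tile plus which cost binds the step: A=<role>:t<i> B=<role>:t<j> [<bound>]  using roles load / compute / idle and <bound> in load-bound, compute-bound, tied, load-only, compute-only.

k=0 load=t0/7c comp=- wait=7 total=7
k=1 load=t1/3c comp=t0/7c wait=7 total=14
k=2 load=t2/3c comp=t1/3c wait=3 total=17
k=3 load=t3/3c comp=t2/5c wait=5 total=22
k=4 load=t4/4c comp=t3/6c wait=6 total=28
k=5 load=t5/3c comp=t4/5c wait=5 total=33
k=6 load=t6/7c comp=t5/5c wait=7 total=40
k=7 load=t7/3c comp=t6/7c wait=7 total=47
k=8 load=- comp=t7/2c wait=2 total=49

step 7: A=compute:t6 B=load:t7 [compute-bound]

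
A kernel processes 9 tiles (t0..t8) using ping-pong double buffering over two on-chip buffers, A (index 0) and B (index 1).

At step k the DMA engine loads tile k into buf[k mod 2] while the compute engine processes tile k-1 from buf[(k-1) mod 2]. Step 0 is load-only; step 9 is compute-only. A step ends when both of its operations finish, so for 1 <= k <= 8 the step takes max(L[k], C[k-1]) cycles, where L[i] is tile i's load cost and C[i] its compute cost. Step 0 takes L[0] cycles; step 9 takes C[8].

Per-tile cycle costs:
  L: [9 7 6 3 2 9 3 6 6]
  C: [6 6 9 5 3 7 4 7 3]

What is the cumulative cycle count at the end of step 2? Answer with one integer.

end_cycle[2] = 22

k=0 load=t0/9c comp=- wait=9 total=9
k=1 load=t1/7c comp=t0/6c wait=7 total=16
k=2 load=t2/6c comp=t1/6c wait=6 total=22
k=3 load=t3/3c comp=t2/9c wait=9 total=31
k=4 load=t4/2c comp=t3/5c wait=5 total=36
k=5 load=t5/9c comp=t4/3c wait=9 total=45
k=6 load=t6/3c comp=t5/7c wait=7 total=52
k=7 load=t7/6c comp=t6/4c wait=6 total=58
k=8 load=t8/6c comp=t7/7c wait=7 total=65
k=9 load=- comp=t8/3c wait=3 total=68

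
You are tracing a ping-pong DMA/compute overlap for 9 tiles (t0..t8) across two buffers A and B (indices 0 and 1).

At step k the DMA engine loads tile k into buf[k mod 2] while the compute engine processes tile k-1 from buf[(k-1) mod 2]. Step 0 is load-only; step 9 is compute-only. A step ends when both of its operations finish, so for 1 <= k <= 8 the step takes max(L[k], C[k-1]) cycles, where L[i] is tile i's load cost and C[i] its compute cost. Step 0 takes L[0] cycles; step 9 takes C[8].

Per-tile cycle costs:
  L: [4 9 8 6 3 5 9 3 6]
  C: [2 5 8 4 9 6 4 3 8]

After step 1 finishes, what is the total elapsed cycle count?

[0] DMA t0→A (4c) ∥ CU idle ⇒ 4c, clock 4
[1] DMA t1→B (9c) ∥ CU A:t0 (2c) ⇒ 9c, clock 13
[2] DMA t2→A (8c) ∥ CU B:t1 (5c) ⇒ 8c, clock 21
[3] DMA t3→B (6c) ∥ CU A:t2 (8c) ⇒ 8c, clock 29
[4] DMA t4→A (3c) ∥ CU B:t3 (4c) ⇒ 4c, clock 33
[5] DMA t5→B (5c) ∥ CU A:t4 (9c) ⇒ 9c, clock 42
[6] DMA t6→A (9c) ∥ CU B:t5 (6c) ⇒ 9c, clock 51
[7] DMA t7→B (3c) ∥ CU A:t6 (4c) ⇒ 4c, clock 55
[8] DMA t8→A (6c) ∥ CU B:t7 (3c) ⇒ 6c, clock 61
[9] DMA idle ∥ CU A:t8 (8c) ⇒ 8c, clock 69

end_cycle[1] = 13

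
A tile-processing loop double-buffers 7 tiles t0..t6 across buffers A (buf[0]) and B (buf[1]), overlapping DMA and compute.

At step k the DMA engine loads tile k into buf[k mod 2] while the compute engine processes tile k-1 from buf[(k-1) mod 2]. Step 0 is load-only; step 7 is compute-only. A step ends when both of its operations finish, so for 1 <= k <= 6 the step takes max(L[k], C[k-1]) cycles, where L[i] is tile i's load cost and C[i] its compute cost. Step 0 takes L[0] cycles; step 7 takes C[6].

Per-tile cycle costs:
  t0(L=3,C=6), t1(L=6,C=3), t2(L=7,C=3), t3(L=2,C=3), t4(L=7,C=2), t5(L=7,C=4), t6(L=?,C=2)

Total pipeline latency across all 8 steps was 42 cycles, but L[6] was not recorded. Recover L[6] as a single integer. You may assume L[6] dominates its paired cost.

L[6] = 7

step 0 = dur = L[0]=3 = 3
step 1 = dur = max(L[1]=6, C[0]=6) = 6
step 2 = dur = max(L[2]=7, C[1]=3) = 7
step 3 = dur = max(L[3]=2, C[2]=3) = 3
step 4 = dur = max(L[4]=7, C[3]=3) = 7
step 5 = dur = max(L[5]=7, C[4]=2) = 7
step 6 = dur = max(L[6]=?, C[5]=4) = L[6]  (unknown; binding)
step 7 = dur = C[6]=2 = 2
sum of known step durations = 35
dur[6] = total - known = 42 - 35 = 7
L[6] is the binding max in step 6, so L[6] = dur[6] = 7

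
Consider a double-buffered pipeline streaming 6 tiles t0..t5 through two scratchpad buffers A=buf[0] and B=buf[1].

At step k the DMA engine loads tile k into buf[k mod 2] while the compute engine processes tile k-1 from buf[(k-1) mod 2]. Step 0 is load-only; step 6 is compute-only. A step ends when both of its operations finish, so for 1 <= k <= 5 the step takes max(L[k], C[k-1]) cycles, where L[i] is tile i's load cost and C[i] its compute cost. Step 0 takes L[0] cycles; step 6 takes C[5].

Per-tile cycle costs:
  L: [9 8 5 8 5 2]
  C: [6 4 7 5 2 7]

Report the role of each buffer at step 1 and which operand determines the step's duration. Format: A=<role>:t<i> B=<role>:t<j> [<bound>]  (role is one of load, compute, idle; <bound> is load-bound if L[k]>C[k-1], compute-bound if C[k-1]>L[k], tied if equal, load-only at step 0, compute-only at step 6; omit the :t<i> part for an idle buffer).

[0] DMA t0→A (9c) ∥ CU idle ⇒ 9c, clock 9
[1] DMA t1→B (8c) ∥ CU A:t0 (6c) ⇒ 8c, clock 17
[2] DMA t2→A (5c) ∥ CU B:t1 (4c) ⇒ 5c, clock 22
[3] DMA t3→B (8c) ∥ CU A:t2 (7c) ⇒ 8c, clock 30
[4] DMA t4→A (5c) ∥ CU B:t3 (5c) ⇒ 5c, clock 35
[5] DMA t5→B (2c) ∥ CU A:t4 (2c) ⇒ 2c, clock 37
[6] DMA idle ∥ CU B:t5 (7c) ⇒ 7c, clock 44

step 1: A=compute:t0 B=load:t1 [load-bound]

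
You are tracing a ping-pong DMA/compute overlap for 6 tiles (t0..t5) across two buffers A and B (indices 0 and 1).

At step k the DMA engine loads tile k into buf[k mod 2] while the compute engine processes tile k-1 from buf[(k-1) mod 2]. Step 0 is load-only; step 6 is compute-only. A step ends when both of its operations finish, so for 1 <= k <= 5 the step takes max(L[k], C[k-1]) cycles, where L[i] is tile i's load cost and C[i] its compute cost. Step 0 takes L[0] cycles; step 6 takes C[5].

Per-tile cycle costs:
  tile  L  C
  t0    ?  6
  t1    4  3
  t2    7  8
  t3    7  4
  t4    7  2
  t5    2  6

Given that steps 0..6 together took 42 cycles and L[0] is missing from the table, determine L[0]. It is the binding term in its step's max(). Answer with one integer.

L[0] = 6

step 0: dur = L[0]=? = L[0]  (unknown; binding)
step 1: dur = max(L[1]=4, C[0]=6) = 6
step 2: dur = max(L[2]=7, C[1]=3) = 7
step 3: dur = max(L[3]=7, C[2]=8) = 8
step 4: dur = max(L[4]=7, C[3]=4) = 7
step 5: dur = max(L[5]=2, C[4]=2) = 2
step 6: dur = C[5]=6 = 6
sum of known step durations = 36
dur[0] = total - known = 42 - 36 = 6
L[0] is the binding max in step 0, so L[0] = dur[0] = 6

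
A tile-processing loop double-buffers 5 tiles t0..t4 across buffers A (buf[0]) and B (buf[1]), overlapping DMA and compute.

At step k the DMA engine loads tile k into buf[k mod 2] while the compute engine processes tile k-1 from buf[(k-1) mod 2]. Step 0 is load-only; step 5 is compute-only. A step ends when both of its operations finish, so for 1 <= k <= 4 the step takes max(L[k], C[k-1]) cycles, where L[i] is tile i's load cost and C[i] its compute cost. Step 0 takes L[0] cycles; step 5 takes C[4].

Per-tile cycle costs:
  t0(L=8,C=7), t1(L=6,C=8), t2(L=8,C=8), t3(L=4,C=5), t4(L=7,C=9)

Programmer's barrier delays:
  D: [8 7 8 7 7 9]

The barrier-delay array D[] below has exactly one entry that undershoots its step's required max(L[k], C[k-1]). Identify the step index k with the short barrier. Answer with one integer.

k=0 barrier L[0]=8→8c, D[0]=8 ok
k=1 barrier max(L[1]=6,C[0]=7)→7c, D[1]=7 ok
k=2 barrier max(L[2]=8,C[1]=8)→8c, D[2]=8 ok
k=3 barrier max(L[3]=4,C[2]=8)→8c, D[3]=7 SHORT
k=4 barrier max(L[4]=7,C[3]=5)→7c, D[4]=7 ok
k=5 barrier C[4]=9→9c, D[5]=9 ok

hazard at step 3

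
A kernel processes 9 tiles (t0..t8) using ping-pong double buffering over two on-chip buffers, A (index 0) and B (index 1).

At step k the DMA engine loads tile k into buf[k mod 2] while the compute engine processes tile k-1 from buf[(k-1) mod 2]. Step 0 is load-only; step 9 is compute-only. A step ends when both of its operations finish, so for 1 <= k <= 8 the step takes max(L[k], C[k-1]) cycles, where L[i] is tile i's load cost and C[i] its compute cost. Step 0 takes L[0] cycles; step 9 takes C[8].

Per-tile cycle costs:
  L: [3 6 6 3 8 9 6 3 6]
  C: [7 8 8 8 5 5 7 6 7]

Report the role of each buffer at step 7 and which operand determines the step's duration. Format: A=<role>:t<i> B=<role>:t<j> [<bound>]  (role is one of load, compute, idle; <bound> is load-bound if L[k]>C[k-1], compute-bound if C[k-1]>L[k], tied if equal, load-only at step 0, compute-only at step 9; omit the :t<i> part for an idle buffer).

step 7: A=compute:t6 B=load:t7 [compute-bound]

k=0 load=t0/3c comp=- wait=3 total=3
k=1 load=t1/6c comp=t0/7c wait=7 total=10
k=2 load=t2/6c comp=t1/8c wait=8 total=18
k=3 load=t3/3c comp=t2/8c wait=8 total=26
k=4 load=t4/8c comp=t3/8c wait=8 total=34
k=5 load=t5/9c comp=t4/5c wait=9 total=43
k=6 load=t6/6c comp=t5/5c wait=6 total=49
k=7 load=t7/3c comp=t6/7c wait=7 total=56
k=8 load=t8/6c comp=t7/6c wait=6 total=62
k=9 load=- comp=t8/7c wait=7 total=69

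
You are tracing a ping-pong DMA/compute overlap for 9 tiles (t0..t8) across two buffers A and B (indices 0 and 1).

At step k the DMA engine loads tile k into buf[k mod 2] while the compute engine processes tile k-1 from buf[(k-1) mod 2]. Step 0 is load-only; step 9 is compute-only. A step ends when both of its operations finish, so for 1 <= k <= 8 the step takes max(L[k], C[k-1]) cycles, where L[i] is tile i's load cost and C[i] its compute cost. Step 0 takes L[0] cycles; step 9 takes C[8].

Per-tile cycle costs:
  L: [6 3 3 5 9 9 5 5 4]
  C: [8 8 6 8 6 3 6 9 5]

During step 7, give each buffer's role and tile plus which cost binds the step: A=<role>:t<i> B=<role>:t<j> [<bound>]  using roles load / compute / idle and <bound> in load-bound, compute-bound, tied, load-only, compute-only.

step 7: A=compute:t6 B=load:t7 [compute-bound]

step 0: L[0]=6 → dur=6, Σ=6 | A=load:t0 B=idle [load-only]
step 1: L[1]=3 C[0]=8 → dur=8, Σ=14 | A=compute:t0 B=load:t1 [compute-bound]
step 2: L[2]=3 C[1]=8 → dur=8, Σ=22 | A=load:t2 B=compute:t1 [compute-bound]
step 3: L[3]=5 C[2]=6 → dur=6, Σ=28 | A=compute:t2 B=load:t3 [compute-bound]
step 4: L[4]=9 C[3]=8 → dur=9, Σ=37 | A=load:t4 B=compute:t3 [load-bound]
step 5: L[5]=9 C[4]=6 → dur=9, Σ=46 | A=compute:t4 B=load:t5 [load-bound]
step 6: L[6]=5 C[5]=3 → dur=5, Σ=51 | A=load:t6 B=compute:t5 [load-bound]
step 7: L[7]=5 C[6]=6 → dur=6, Σ=57 | A=compute:t6 B=load:t7 [compute-bound]
step 8: L[8]=4 C[7]=9 → dur=9, Σ=66 | A=load:t8 B=compute:t7 [compute-bound]
step 9: C[8]=5 → dur=5, Σ=71 | A=compute:t8 B=idle [compute-only]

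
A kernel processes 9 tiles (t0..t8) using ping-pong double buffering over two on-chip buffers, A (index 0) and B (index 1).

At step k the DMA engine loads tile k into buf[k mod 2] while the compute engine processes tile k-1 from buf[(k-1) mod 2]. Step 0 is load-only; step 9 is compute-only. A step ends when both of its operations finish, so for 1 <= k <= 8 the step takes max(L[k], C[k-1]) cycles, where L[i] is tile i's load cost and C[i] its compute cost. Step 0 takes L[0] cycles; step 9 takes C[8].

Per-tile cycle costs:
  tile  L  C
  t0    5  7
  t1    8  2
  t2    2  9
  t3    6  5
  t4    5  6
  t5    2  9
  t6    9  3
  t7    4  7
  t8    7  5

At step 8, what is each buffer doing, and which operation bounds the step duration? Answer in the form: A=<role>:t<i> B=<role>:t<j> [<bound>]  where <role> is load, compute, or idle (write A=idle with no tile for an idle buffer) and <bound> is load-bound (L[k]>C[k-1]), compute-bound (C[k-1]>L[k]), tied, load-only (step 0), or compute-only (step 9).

step 8: A=load:t8 B=compute:t7 [tied]

step 0: L[0]=5 → dur=5, Σ=5 | A=load:t0 B=idle [load-only]
step 1: L[1]=8 C[0]=7 → dur=8, Σ=13 | A=compute:t0 B=load:t1 [load-bound]
step 2: L[2]=2 C[1]=2 → dur=2, Σ=15 | A=load:t2 B=compute:t1 [tied]
step 3: L[3]=6 C[2]=9 → dur=9, Σ=24 | A=compute:t2 B=load:t3 [compute-bound]
step 4: L[4]=5 C[3]=5 → dur=5, Σ=29 | A=load:t4 B=compute:t3 [tied]
step 5: L[5]=2 C[4]=6 → dur=6, Σ=35 | A=compute:t4 B=load:t5 [compute-bound]
step 6: L[6]=9 C[5]=9 → dur=9, Σ=44 | A=load:t6 B=compute:t5 [tied]
step 7: L[7]=4 C[6]=3 → dur=4, Σ=48 | A=compute:t6 B=load:t7 [load-bound]
step 8: L[8]=7 C[7]=7 → dur=7, Σ=55 | A=load:t8 B=compute:t7 [tied]
step 9: C[8]=5 → dur=5, Σ=60 | A=compute:t8 B=idle [compute-only]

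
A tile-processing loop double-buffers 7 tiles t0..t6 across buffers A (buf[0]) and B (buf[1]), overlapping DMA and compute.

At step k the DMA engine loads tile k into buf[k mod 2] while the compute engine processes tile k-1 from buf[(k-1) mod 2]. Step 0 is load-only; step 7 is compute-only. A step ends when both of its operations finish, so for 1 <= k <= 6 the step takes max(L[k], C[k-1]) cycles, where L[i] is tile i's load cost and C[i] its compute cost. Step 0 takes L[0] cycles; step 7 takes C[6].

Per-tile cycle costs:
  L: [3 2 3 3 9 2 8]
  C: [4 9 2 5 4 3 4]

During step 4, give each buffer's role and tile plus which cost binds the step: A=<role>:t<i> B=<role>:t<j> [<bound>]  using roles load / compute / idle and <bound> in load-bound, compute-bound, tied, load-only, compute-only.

k=0 load=t0/3c comp=- wait=3 total=3
k=1 load=t1/2c comp=t0/4c wait=4 total=7
k=2 load=t2/3c comp=t1/9c wait=9 total=16
k=3 load=t3/3c comp=t2/2c wait=3 total=19
k=4 load=t4/9c comp=t3/5c wait=9 total=28
k=5 load=t5/2c comp=t4/4c wait=4 total=32
k=6 load=t6/8c comp=t5/3c wait=8 total=40
k=7 load=- comp=t6/4c wait=4 total=44

step 4: A=load:t4 B=compute:t3 [load-bound]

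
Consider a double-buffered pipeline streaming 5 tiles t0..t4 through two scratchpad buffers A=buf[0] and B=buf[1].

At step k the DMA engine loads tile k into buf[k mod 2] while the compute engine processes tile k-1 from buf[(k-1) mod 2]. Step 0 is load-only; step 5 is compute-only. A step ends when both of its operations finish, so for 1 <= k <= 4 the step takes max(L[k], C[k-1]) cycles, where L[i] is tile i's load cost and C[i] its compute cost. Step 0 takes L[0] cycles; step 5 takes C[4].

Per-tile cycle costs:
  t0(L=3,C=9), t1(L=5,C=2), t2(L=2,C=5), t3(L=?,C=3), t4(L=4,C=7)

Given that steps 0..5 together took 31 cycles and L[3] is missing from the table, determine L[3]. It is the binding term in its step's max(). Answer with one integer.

step 0: dur = L[0]=3 = 3
step 1: dur = max(L[1]=5, C[0]=9) = 9
step 2: dur = max(L[2]=2, C[1]=2) = 2
step 3: dur = max(L[3]=?, C[2]=5) = L[3]  (unknown; binding)
step 4: dur = max(L[4]=4, C[3]=3) = 4
step 5: dur = C[4]=7 = 7
sum of known step durations = 25
dur[3] = total - known = 31 - 25 = 6
L[3] is the binding max in step 3, so L[3] = dur[3] = 6

L[3] = 6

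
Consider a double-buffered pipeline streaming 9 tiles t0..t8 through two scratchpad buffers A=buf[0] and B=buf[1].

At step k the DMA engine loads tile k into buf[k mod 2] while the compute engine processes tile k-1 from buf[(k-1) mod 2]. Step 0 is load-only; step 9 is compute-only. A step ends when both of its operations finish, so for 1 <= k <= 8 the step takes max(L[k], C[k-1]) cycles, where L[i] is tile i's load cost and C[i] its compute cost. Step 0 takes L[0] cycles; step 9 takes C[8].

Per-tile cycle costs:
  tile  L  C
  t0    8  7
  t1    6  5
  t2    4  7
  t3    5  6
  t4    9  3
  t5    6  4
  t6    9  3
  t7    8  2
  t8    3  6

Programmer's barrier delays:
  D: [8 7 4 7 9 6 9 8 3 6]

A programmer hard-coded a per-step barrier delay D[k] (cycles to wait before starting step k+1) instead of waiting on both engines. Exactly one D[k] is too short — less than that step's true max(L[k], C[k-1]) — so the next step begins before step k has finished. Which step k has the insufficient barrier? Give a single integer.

hazard at step 2

k=0 barrier L[0]=8→8c, D[0]=8 ok
k=1 barrier max(L[1]=6,C[0]=7)→7c, D[1]=7 ok
k=2 barrier max(L[2]=4,C[1]=5)→5c, D[2]=4 SHORT
k=3 barrier max(L[3]=5,C[2]=7)→7c, D[3]=7 ok
k=4 barrier max(L[4]=9,C[3]=6)→9c, D[4]=9 ok
k=5 barrier max(L[5]=6,C[4]=3)→6c, D[5]=6 ok
k=6 barrier max(L[6]=9,C[5]=4)→9c, D[6]=9 ok
k=7 barrier max(L[7]=8,C[6]=3)→8c, D[7]=8 ok
k=8 barrier max(L[8]=3,C[7]=2)→3c, D[8]=3 ok
k=9 barrier C[8]=6→6c, D[9]=6 ok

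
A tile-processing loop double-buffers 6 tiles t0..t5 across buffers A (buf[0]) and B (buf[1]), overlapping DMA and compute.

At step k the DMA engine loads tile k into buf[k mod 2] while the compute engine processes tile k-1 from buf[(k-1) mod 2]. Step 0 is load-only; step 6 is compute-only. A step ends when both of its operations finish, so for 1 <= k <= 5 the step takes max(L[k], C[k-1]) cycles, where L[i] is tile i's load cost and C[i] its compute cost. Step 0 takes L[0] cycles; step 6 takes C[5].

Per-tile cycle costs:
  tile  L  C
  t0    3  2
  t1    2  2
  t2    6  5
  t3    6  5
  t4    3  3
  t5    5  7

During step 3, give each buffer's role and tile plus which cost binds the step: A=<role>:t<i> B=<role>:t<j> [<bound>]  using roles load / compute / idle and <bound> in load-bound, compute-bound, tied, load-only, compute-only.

k=0 load=t0/3c comp=- wait=3 total=3
k=1 load=t1/2c comp=t0/2c wait=2 total=5
k=2 load=t2/6c comp=t1/2c wait=6 total=11
k=3 load=t3/6c comp=t2/5c wait=6 total=17
k=4 load=t4/3c comp=t3/5c wait=5 total=22
k=5 load=t5/5c comp=t4/3c wait=5 total=27
k=6 load=- comp=t5/7c wait=7 total=34

step 3: A=compute:t2 B=load:t3 [load-bound]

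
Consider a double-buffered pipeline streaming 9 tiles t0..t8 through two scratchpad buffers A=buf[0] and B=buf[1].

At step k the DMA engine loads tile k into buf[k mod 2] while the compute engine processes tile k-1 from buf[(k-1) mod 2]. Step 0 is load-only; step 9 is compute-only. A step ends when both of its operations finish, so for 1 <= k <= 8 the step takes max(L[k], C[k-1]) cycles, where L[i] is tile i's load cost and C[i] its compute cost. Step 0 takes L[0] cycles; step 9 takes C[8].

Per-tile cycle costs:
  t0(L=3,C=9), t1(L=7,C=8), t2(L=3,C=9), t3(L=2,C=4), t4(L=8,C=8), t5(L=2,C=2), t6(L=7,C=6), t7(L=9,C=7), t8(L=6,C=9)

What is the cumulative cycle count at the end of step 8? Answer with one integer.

end_cycle[8] = 68

step 0: L[0]=3 → dur=3, Σ=3 | A=load:t0 B=idle [load-only]
step 1: L[1]=7 C[0]=9 → dur=9, Σ=12 | A=compute:t0 B=load:t1 [compute-bound]
step 2: L[2]=3 C[1]=8 → dur=8, Σ=20 | A=load:t2 B=compute:t1 [compute-bound]
step 3: L[3]=2 C[2]=9 → dur=9, Σ=29 | A=compute:t2 B=load:t3 [compute-bound]
step 4: L[4]=8 C[3]=4 → dur=8, Σ=37 | A=load:t4 B=compute:t3 [load-bound]
step 5: L[5]=2 C[4]=8 → dur=8, Σ=45 | A=compute:t4 B=load:t5 [compute-bound]
step 6: L[6]=7 C[5]=2 → dur=7, Σ=52 | A=load:t6 B=compute:t5 [load-bound]
step 7: L[7]=9 C[6]=6 → dur=9, Σ=61 | A=compute:t6 B=load:t7 [load-bound]
step 8: L[8]=6 C[7]=7 → dur=7, Σ=68 | A=load:t8 B=compute:t7 [compute-bound]
step 9: C[8]=9 → dur=9, Σ=77 | A=compute:t8 B=idle [compute-only]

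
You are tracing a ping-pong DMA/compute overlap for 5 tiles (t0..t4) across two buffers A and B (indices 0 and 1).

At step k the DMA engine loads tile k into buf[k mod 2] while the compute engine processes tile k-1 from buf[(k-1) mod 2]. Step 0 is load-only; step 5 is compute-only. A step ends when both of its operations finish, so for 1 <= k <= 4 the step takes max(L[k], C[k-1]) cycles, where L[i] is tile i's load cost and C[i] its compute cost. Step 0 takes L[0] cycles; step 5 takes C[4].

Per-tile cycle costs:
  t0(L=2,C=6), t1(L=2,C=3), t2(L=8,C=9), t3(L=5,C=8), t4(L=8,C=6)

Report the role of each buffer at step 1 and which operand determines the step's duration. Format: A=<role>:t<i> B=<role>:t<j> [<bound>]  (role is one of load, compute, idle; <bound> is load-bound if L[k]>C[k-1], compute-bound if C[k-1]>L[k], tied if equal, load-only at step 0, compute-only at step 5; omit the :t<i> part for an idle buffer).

step 1: A=compute:t0 B=load:t1 [compute-bound]

k=0 load=t0/2c comp=- wait=2 total=2
k=1 load=t1/2c comp=t0/6c wait=6 total=8
k=2 load=t2/8c comp=t1/3c wait=8 total=16
k=3 load=t3/5c comp=t2/9c wait=9 total=25
k=4 load=t4/8c comp=t3/8c wait=8 total=33
k=5 load=- comp=t4/6c wait=6 total=39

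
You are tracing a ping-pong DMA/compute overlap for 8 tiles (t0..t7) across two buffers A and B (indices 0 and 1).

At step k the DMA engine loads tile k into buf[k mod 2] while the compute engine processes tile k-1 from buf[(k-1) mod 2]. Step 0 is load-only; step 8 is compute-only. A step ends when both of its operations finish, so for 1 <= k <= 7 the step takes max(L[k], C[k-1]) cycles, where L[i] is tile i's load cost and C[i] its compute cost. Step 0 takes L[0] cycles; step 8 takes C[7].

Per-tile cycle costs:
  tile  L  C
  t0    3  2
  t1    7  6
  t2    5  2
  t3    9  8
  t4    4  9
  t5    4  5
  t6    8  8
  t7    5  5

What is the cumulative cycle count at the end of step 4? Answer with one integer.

end_cycle[4] = 33

step 0: L[0]=3 → dur=3, Σ=3 | A=load:t0 B=idle [load-only]
step 1: L[1]=7 C[0]=2 → dur=7, Σ=10 | A=compute:t0 B=load:t1 [load-bound]
step 2: L[2]=5 C[1]=6 → dur=6, Σ=16 | A=load:t2 B=compute:t1 [compute-bound]
step 3: L[3]=9 C[2]=2 → dur=9, Σ=25 | A=compute:t2 B=load:t3 [load-bound]
step 4: L[4]=4 C[3]=8 → dur=8, Σ=33 | A=load:t4 B=compute:t3 [compute-bound]
step 5: L[5]=4 C[4]=9 → dur=9, Σ=42 | A=compute:t4 B=load:t5 [compute-bound]
step 6: L[6]=8 C[5]=5 → dur=8, Σ=50 | A=load:t6 B=compute:t5 [load-bound]
step 7: L[7]=5 C[6]=8 → dur=8, Σ=58 | A=compute:t6 B=load:t7 [compute-bound]
step 8: C[7]=5 → dur=5, Σ=63 | A=idle B=compute:t7 [compute-only]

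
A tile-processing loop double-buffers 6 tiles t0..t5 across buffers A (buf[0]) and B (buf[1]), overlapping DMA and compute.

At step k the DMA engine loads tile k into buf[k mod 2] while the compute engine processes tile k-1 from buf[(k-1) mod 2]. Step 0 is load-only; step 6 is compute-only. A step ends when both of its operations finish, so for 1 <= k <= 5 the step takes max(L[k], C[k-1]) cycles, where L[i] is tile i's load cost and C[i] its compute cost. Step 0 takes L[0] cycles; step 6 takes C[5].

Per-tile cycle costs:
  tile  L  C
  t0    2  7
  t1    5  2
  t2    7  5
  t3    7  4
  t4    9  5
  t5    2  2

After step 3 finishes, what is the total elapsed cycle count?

[0] DMA t0→A (2c) ∥ CU idle ⇒ 2c, clock 2
[1] DMA t1→B (5c) ∥ CU A:t0 (7c) ⇒ 7c, clock 9
[2] DMA t2→A (7c) ∥ CU B:t1 (2c) ⇒ 7c, clock 16
[3] DMA t3→B (7c) ∥ CU A:t2 (5c) ⇒ 7c, clock 23
[4] DMA t4→A (9c) ∥ CU B:t3 (4c) ⇒ 9c, clock 32
[5] DMA t5→B (2c) ∥ CU A:t4 (5c) ⇒ 5c, clock 37
[6] DMA idle ∥ CU B:t5 (2c) ⇒ 2c, clock 39

end_cycle[3] = 23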